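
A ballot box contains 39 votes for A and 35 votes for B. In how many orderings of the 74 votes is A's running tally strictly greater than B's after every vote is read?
Strict-lead orderings = 84832254137763216672

Total orderings of the 74 votes with 39 for A: C(74, 39) = 1569396701548619508432. By the Bertrand ballot formula (Cycle Lemma / reflection principle), the number of orderings in which A is strictly ahead of B throughout is (p − q)/(p + q) · C(p + q, p) = (39 − 35)/(39 + 35) · 1569396701548619508432 = 84832254137763216672.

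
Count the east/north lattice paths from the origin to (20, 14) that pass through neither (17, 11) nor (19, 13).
Number of paths = 525435000

Inclusion–exclusion. Total paths: C(34, 20) = 1391975640. Through P₁: C(28, 17)·C(6, 3) = 429483600. Through P₂: C(32, 19)·C(2, 1) = 694747200. Since P₁ is strictly southwest of P₂, a monotone path through both must visit P₁ then P₂; paths through both = C(28, 17)·C(4, 2)·C(2, 1) = 257690160. Avoid both = 1391975640 − 429483600 − 694747200 + 257690160 = 525435000.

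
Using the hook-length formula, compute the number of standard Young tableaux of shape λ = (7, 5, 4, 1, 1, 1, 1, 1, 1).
# SYT of shape (7, 5, 4, 1, 1, 1, 1, 1, 1) = 896251356

Hook-length formula: f^λ = n! / Π hook(c), product over all cells c of the Young diagram. For λ = (7, 5, 4, 1, 1, 1, 1, 1, 1), n = 22 boxes. Hook lengths by row (left-to-right, top-to-bottom): [15, 8, 7, 6, 4, 2, 1]; [12, 5, 4, 3, 1]; [10, 3, 2, 1]; [6]; [5]; [4]; [3]; [2]; [1]. Product of hooks = 1254113280000. So f^λ = 22! / 1254113280000 = 1124000727777607680000 / 1254113280000 = 896251356.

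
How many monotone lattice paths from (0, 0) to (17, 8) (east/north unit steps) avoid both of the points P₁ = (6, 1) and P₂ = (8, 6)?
Number of paths = 701727

Inclusion–exclusion. Total paths: C(25, 17) = 1081575. Through P₁: C(7, 6)·C(18, 11) = 222768. Through P₂: C(14, 8)·C(11, 9) = 165165. Since P₁ is strictly southwest of P₂, a monotone path through both must visit P₁ then P₂; paths through both = C(7, 6)·C(7, 2)·C(11, 9) = 8085. Avoid both = 1081575 − 222768 − 165165 + 8085 = 701727.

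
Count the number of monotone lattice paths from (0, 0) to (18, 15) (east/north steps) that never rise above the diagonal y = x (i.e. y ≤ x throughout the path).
Number of paths = 218349120

By the reflection principle (André's argument), the number of monotone paths to (18, 15) with n ≤ m that never go above y = x is C(33, 18) − C(33, 19) = 1037158320 − 818809200 = 218349120.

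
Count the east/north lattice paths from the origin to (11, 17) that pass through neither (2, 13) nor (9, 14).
Number of paths = 13235605

Inclusion–exclusion. Total paths: C(28, 11) = 21474180. Through P₁: C(15, 2)·C(13, 9) = 75075. Through P₂: C(23, 9)·C(5, 2) = 8171900. Since P₁ is strictly southwest of P₂, a monotone path through both must visit P₁ then P₂; paths through both = C(15, 2)·C(8, 7)·C(5, 2) = 8400. Avoid both = 21474180 − 75075 − 8171900 + 8400 = 13235605.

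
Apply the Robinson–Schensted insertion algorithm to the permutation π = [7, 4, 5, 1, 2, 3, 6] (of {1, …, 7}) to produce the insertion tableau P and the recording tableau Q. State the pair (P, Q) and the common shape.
P = [1, 2, 3, 6] / [4, 5] / [7];  Q = [1, 3, 6, 7] / [2, 5] / [4];  common shape = (4, 2, 1)

Row-insert the values π_1, π_2, … into P one at a time, bumping the leftmost entry strictly greater than the inserted value down to the next row. The recording tableau Q records, in position (i, j), the step at which that cell was added to P.
  Insert 7 (step 1): P = [7];  Q = [1]
  Insert 4 (step 2): P = [4] / [7];  Q = [1] / [2]
  Insert 5 (step 3): P = [4, 5] / [7];  Q = [1, 3] / [2]
  Insert 1 (step 4): P = [1, 5] / [4] / [7];  Q = [1, 3] / [2] / [4]
  Insert 2 (step 5): P = [1, 2] / [4, 5] / [7];  Q = [1, 3] / [2, 5] / [4]
  Insert 3 (step 6): P = [1, 2, 3] / [4, 5] / [7];  Q = [1, 3, 6] / [2, 5] / [4]
  Insert 6 (step 7): P = [1, 2, 3, 6] / [4, 5] / [7];  Q = [1, 3, 6, 7] / [2, 5] / [4]
Final shape: (4, 2, 1).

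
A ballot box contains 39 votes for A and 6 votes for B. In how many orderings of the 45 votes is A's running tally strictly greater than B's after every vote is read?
Strict-lead orderings = 5973044

Total orderings of the 45 votes with 39 for A: C(45, 39) = 8145060. By the Bertrand ballot formula (Cycle Lemma / reflection principle), the number of orderings in which A is strictly ahead of B throughout is (p − q)/(p + q) · C(p + q, p) = (39 − 6)/(39 + 6) · 8145060 = 5973044.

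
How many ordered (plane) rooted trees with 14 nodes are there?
C_13 = 742900

These ordered rooted trees are counted by the Catalan number C_n = (1/(n + 1)) · C(2n, n). For n = 13: C_13 = (1/14) · C(26, 13) = 10400600/14 = 742900.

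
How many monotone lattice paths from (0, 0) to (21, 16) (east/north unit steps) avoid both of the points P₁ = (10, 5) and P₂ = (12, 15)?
Number of paths = 10585505754

Inclusion–exclusion. Total paths: C(37, 21) = 12875774670. Through P₁: C(15, 10)·C(22, 11) = 2118412296. Through P₂: C(27, 12)·C(10, 9) = 173838600. Since P₁ is strictly southwest of P₂, a monotone path through both must visit P₁ then P₂; paths through both = C(15, 10)·C(12, 2)·C(10, 9) = 1981980. Avoid both = 12875774670 − 2118412296 − 173838600 + 1981980 = 10585505754.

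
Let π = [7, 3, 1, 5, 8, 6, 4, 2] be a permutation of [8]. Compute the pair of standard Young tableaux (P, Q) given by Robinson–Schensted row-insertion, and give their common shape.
P = [1, 2, 6] / [3, 4] / [5, 8] / [7];  Q = [1, 4, 5] / [2, 6] / [3, 7] / [8];  common shape = (3, 2, 2, 1)

Row-insert the values π_1, π_2, … into P one at a time, bumping the leftmost entry strictly greater than the inserted value down to the next row. The recording tableau Q records, in position (i, j), the step at which that cell was added to P.
  Insert 7 (step 1): P = [7];  Q = [1]
  Insert 3 (step 2): P = [3] / [7];  Q = [1] / [2]
  Insert 1 (step 3): P = [1] / [3] / [7];  Q = [1] / [2] / [3]
  Insert 5 (step 4): P = [1, 5] / [3] / [7];  Q = [1, 4] / [2] / [3]
  Insert 8 (step 5): P = [1, 5, 8] / [3] / [7];  Q = [1, 4, 5] / [2] / [3]
  Insert 6 (step 6): P = [1, 5, 6] / [3, 8] / [7];  Q = [1, 4, 5] / [2, 6] / [3]
  Insert 4 (step 7): P = [1, 4, 6] / [3, 5] / [7, 8];  Q = [1, 4, 5] / [2, 6] / [3, 7]
  Insert 2 (step 8): P = [1, 2, 6] / [3, 4] / [5, 8] / [7];  Q = [1, 4, 5] / [2, 6] / [3, 7] / [8]
Final shape: (3, 2, 2, 1).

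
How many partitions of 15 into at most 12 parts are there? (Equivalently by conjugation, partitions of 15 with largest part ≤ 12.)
p(15, parts ≤ 12) = 172

Partitions of 15 with all parts ≤ 12: 12+3, 12+2+1, 12+1+1+1, 11+4, 11+3+1, 11+2+2, 11+2+1+1, 11+1+1+1+1, 10+5, 10+4+1, 10+3+2, 10+3+1+1, 10+2+2+1, 10+2+1+1+1, 10+1+1+1+1+1, 9+6, 9+5+1, 9+4+2, 9+4+1+1, 9+3+3, 9+3+2+1, 9+3+1+1+1, 9+2+2+2, 9+2+2+1+1, 9+2+1+1+1+1, 9+1+1+1+1+1+1, 8+7, 8+6+1, 8+5+2, 8+5+1+1, … (172 total). Count = 172.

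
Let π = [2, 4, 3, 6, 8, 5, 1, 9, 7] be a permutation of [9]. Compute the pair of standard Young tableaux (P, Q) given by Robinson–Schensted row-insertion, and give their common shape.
P = [1, 3, 5, 7, 9] / [2, 6, 8] / [4];  Q = [1, 2, 4, 5, 8] / [3, 6, 9] / [7];  common shape = (5, 3, 1)

Row-insert the values π_1, π_2, … into P one at a time, bumping the leftmost entry strictly greater than the inserted value down to the next row. The recording tableau Q records, in position (i, j), the step at which that cell was added to P.
  Insert 2 (step 1): P = [2];  Q = [1]
  Insert 4 (step 2): P = [2, 4];  Q = [1, 2]
  Insert 3 (step 3): P = [2, 3] / [4];  Q = [1, 2] / [3]
  Insert 6 (step 4): P = [2, 3, 6] / [4];  Q = [1, 2, 4] / [3]
  Insert 8 (step 5): P = [2, 3, 6, 8] / [4];  Q = [1, 2, 4, 5] / [3]
  Insert 5 (step 6): P = [2, 3, 5, 8] / [4, 6];  Q = [1, 2, 4, 5] / [3, 6]
  Insert 1 (step 7): P = [1, 3, 5, 8] / [2, 6] / [4];  Q = [1, 2, 4, 5] / [3, 6] / [7]
  Insert 9 (step 8): P = [1, 3, 5, 8, 9] / [2, 6] / [4];  Q = [1, 2, 4, 5, 8] / [3, 6] / [7]
  Insert 7 (step 9): P = [1, 3, 5, 7, 9] / [2, 6, 8] / [4];  Q = [1, 2, 4, 5, 8] / [3, 6, 9] / [7]
Final shape: (5, 3, 1).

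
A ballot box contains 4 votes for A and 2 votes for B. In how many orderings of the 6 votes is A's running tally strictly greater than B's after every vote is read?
Strict-lead orderings = 5

Total orderings of the 6 votes with 4 for A: C(6, 4) = 15. By the Bertrand ballot formula (Cycle Lemma / reflection principle), the number of orderings in which A is strictly ahead of B throughout is (p − q)/(p + q) · C(p + q, p) = (4 − 2)/(4 + 2) · 15 = 5.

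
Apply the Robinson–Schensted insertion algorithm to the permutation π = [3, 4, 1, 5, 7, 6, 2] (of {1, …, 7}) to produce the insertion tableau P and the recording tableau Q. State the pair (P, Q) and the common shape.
P = [1, 2, 5, 6] / [3, 4] / [7];  Q = [1, 2, 4, 5] / [3, 6] / [7];  common shape = (4, 2, 1)

Row-insert the values π_1, π_2, … into P one at a time, bumping the leftmost entry strictly greater than the inserted value down to the next row. The recording tableau Q records, in position (i, j), the step at which that cell was added to P.
  Insert 3 (step 1): P = [3];  Q = [1]
  Insert 4 (step 2): P = [3, 4];  Q = [1, 2]
  Insert 1 (step 3): P = [1, 4] / [3];  Q = [1, 2] / [3]
  Insert 5 (step 4): P = [1, 4, 5] / [3];  Q = [1, 2, 4] / [3]
  Insert 7 (step 5): P = [1, 4, 5, 7] / [3];  Q = [1, 2, 4, 5] / [3]
  Insert 6 (step 6): P = [1, 4, 5, 6] / [3, 7];  Q = [1, 2, 4, 5] / [3, 6]
  Insert 2 (step 7): P = [1, 2, 5, 6] / [3, 4] / [7];  Q = [1, 2, 4, 5] / [3, 6] / [7]
Final shape: (4, 2, 1).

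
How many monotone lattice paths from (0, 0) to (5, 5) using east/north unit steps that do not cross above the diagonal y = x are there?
C_5 = 42

These NE paths below the diagonal are counted by the Catalan number C_n = (1/(n + 1)) · C(2n, n). For n = 5: C_5 = (1/6) · C(10, 5) = 252/6 = 42.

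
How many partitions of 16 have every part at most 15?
p(16, parts ≤ 15) = 230

Partitions of 16 with all parts ≤ 15: 15+1, 14+2, 14+1+1, 13+3, 13+2+1, 13+1+1+1, 12+4, 12+3+1, 12+2+2, 12+2+1+1, 12+1+1+1+1, 11+5, 11+4+1, 11+3+2, 11+3+1+1, 11+2+2+1, 11+2+1+1+1, 11+1+1+1+1+1, 10+6, 10+5+1, 10+4+2, 10+4+1+1, 10+3+3, 10+3+2+1, 10+3+1+1+1, 10+2+2+2, 10+2+2+1+1, 10+2+1+1+1+1, 10+1+1+1+1+1+1, 9+7, … (230 total). Count = 230.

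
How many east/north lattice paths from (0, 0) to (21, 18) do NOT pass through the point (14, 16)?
Number of paths = 57123927690

Total paths from (0, 0) to (21, 18): C(39, 21) = 62359143990. Paths through (14, 16): (paths (0, 0) → (14, 16)) × (paths (14, 16) → (21, 18)) = C(30, 14) · C(9, 7) = 145422675 · 36 = 5235216300. Avoidance count = 62359143990 − 5235216300 = 57123927690.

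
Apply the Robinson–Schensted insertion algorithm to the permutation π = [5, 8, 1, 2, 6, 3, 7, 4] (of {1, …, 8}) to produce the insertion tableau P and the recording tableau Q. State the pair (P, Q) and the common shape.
P = [1, 2, 3, 4] / [5, 6, 7] / [8];  Q = [1, 2, 5, 7] / [3, 4, 8] / [6];  common shape = (4, 3, 1)

Row-insert the values π_1, π_2, … into P one at a time, bumping the leftmost entry strictly greater than the inserted value down to the next row. The recording tableau Q records, in position (i, j), the step at which that cell was added to P.
  Insert 5 (step 1): P = [5];  Q = [1]
  Insert 8 (step 2): P = [5, 8];  Q = [1, 2]
  Insert 1 (step 3): P = [1, 8] / [5];  Q = [1, 2] / [3]
  Insert 2 (step 4): P = [1, 2] / [5, 8];  Q = [1, 2] / [3, 4]
  Insert 6 (step 5): P = [1, 2, 6] / [5, 8];  Q = [1, 2, 5] / [3, 4]
  Insert 3 (step 6): P = [1, 2, 3] / [5, 6] / [8];  Q = [1, 2, 5] / [3, 4] / [6]
  Insert 7 (step 7): P = [1, 2, 3, 7] / [5, 6] / [8];  Q = [1, 2, 5, 7] / [3, 4] / [6]
  Insert 4 (step 8): P = [1, 2, 3, 4] / [5, 6, 7] / [8];  Q = [1, 2, 5, 7] / [3, 4, 8] / [6]
Final shape: (4, 3, 1).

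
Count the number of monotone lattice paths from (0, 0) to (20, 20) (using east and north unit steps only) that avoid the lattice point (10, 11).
Number of paths = 105263330172

Total paths from (0, 0) to (20, 20): C(40, 20) = 137846528820. Paths through (10, 11): (paths (0, 0) → (10, 11)) × (paths (10, 11) → (20, 20)) = C(21, 10) · C(19, 10) = 352716 · 92378 = 32583198648. Avoidance count = 137846528820 − 32583198648 = 105263330172.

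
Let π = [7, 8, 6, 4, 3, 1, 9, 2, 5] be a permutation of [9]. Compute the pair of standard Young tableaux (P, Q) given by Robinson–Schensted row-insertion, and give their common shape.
P = [1, 2, 5] / [3, 8, 9] / [4] / [6] / [7];  Q = [1, 2, 7] / [3, 8, 9] / [4] / [5] / [6];  common shape = (3, 3, 1, 1, 1)

Row-insert the values π_1, π_2, … into P one at a time, bumping the leftmost entry strictly greater than the inserted value down to the next row. The recording tableau Q records, in position (i, j), the step at which that cell was added to P.
  Insert 7 (step 1): P = [7];  Q = [1]
  Insert 8 (step 2): P = [7, 8];  Q = [1, 2]
  Insert 6 (step 3): P = [6, 8] / [7];  Q = [1, 2] / [3]
  Insert 4 (step 4): P = [4, 8] / [6] / [7];  Q = [1, 2] / [3] / [4]
  Insert 3 (step 5): P = [3, 8] / [4] / [6] / [7];  Q = [1, 2] / [3] / [4] / [5]
  Insert 1 (step 6): P = [1, 8] / [3] / [4] / [6] / [7];  Q = [1, 2] / [3] / [4] / [5] / [6]
  Insert 9 (step 7): P = [1, 8, 9] / [3] / [4] / [6] / [7];  Q = [1, 2, 7] / [3] / [4] / [5] / [6]
  Insert 2 (step 8): P = [1, 2, 9] / [3, 8] / [4] / [6] / [7];  Q = [1, 2, 7] / [3, 8] / [4] / [5] / [6]
  Insert 5 (step 9): P = [1, 2, 5] / [3, 8, 9] / [4] / [6] / [7];  Q = [1, 2, 7] / [3, 8, 9] / [4] / [5] / [6]
Final shape: (3, 3, 1, 1, 1).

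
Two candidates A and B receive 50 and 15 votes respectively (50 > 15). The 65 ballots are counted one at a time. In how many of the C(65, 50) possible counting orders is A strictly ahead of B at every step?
Strict-lead orderings = 111663299903904

Total orderings of the 65 votes with 50 for A: C(65, 50) = 207374699821536. By the Bertrand ballot formula (Cycle Lemma / reflection principle), the number of orderings in which A is strictly ahead of B throughout is (p − q)/(p + q) · C(p + q, p) = (50 − 15)/(50 + 15) · 207374699821536 = 111663299903904.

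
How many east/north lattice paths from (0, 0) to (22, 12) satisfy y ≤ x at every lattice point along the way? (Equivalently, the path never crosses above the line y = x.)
Number of paths = 262256280

By the reflection principle (André's argument), the number of monotone paths to (22, 12) with n ≤ m that never go above y = x is C(34, 22) − C(34, 23) = 548354040 − 286097760 = 262256280.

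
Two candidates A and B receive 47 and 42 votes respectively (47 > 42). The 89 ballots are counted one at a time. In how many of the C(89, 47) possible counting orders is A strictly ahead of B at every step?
Strict-lead orderings = 2552275268894425863373200

Total orderings of the 89 votes with 47 for A: C(89, 47) = 45430499786320780368042960. By the Bertrand ballot formula (Cycle Lemma / reflection principle), the number of orderings in which A is strictly ahead of B throughout is (p − q)/(p + q) · C(p + q, p) = (47 − 42)/(47 + 42) · 45430499786320780368042960 = 2552275268894425863373200.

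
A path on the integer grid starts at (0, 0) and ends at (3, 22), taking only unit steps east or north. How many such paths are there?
Number of paths = 2300

A monotone lattice path from (0, 0) to (3, 22) consists of 3 east steps and 22 north steps in some order, so it is determined by which 3 of the 25 steps are east. The count is C(25, 3) = 2300.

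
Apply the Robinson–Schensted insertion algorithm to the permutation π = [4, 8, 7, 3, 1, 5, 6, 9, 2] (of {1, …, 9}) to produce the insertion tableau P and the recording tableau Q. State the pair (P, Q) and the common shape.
P = [1, 2, 6, 9] / [3, 5] / [4, 7] / [8];  Q = [1, 2, 7, 8] / [3, 6] / [4, 9] / [5];  common shape = (4, 2, 2, 1)

Row-insert the values π_1, π_2, … into P one at a time, bumping the leftmost entry strictly greater than the inserted value down to the next row. The recording tableau Q records, in position (i, j), the step at which that cell was added to P.
  Insert 4 (step 1): P = [4];  Q = [1]
  Insert 8 (step 2): P = [4, 8];  Q = [1, 2]
  Insert 7 (step 3): P = [4, 7] / [8];  Q = [1, 2] / [3]
  Insert 3 (step 4): P = [3, 7] / [4] / [8];  Q = [1, 2] / [3] / [4]
  Insert 1 (step 5): P = [1, 7] / [3] / [4] / [8];  Q = [1, 2] / [3] / [4] / [5]
  Insert 5 (step 6): P = [1, 5] / [3, 7] / [4] / [8];  Q = [1, 2] / [3, 6] / [4] / [5]
  Insert 6 (step 7): P = [1, 5, 6] / [3, 7] / [4] / [8];  Q = [1, 2, 7] / [3, 6] / [4] / [5]
  Insert 9 (step 8): P = [1, 5, 6, 9] / [3, 7] / [4] / [8];  Q = [1, 2, 7, 8] / [3, 6] / [4] / [5]
  Insert 2 (step 9): P = [1, 2, 6, 9] / [3, 5] / [4, 7] / [8];  Q = [1, 2, 7, 8] / [3, 6] / [4, 9] / [5]
Final shape: (4, 2, 2, 1).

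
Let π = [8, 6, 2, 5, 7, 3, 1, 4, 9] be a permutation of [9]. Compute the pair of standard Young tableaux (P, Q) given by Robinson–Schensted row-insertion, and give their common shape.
P = [1, 3, 4, 9] / [2, 7] / [5] / [6] / [8];  Q = [1, 4, 5, 9] / [2, 8] / [3] / [6] / [7];  common shape = (4, 2, 1, 1, 1)

Row-insert the values π_1, π_2, … into P one at a time, bumping the leftmost entry strictly greater than the inserted value down to the next row. The recording tableau Q records, in position (i, j), the step at which that cell was added to P.
  Insert 8 (step 1): P = [8];  Q = [1]
  Insert 6 (step 2): P = [6] / [8];  Q = [1] / [2]
  Insert 2 (step 3): P = [2] / [6] / [8];  Q = [1] / [2] / [3]
  Insert 5 (step 4): P = [2, 5] / [6] / [8];  Q = [1, 4] / [2] / [3]
  Insert 7 (step 5): P = [2, 5, 7] / [6] / [8];  Q = [1, 4, 5] / [2] / [3]
  Insert 3 (step 6): P = [2, 3, 7] / [5] / [6] / [8];  Q = [1, 4, 5] / [2] / [3] / [6]
  Insert 1 (step 7): P = [1, 3, 7] / [2] / [5] / [6] / [8];  Q = [1, 4, 5] / [2] / [3] / [6] / [7]
  Insert 4 (step 8): P = [1, 3, 4] / [2, 7] / [5] / [6] / [8];  Q = [1, 4, 5] / [2, 8] / [3] / [6] / [7]
  Insert 9 (step 9): P = [1, 3, 4, 9] / [2, 7] / [5] / [6] / [8];  Q = [1, 4, 5, 9] / [2, 8] / [3] / [6] / [7]
Final shape: (4, 2, 1, 1, 1).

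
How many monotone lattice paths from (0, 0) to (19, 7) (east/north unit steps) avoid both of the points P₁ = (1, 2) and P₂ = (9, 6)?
Number of paths = 518133

Inclusion–exclusion. Total paths: C(26, 19) = 657800. Through P₁: C(3, 1)·C(23, 18) = 100947. Through P₂: C(15, 9)·C(11, 10) = 55055. Since P₁ is strictly southwest of P₂, a monotone path through both must visit P₁ then P₂; paths through both = C(3, 1)·C(12, 8)·C(11, 10) = 16335. Avoid both = 657800 − 100947 − 55055 + 16335 = 518133.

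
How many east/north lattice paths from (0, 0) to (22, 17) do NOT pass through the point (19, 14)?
Number of paths = 34644933810

Total paths from (0, 0) to (22, 17): C(39, 22) = 51021117810. Paths through (19, 14): (paths (0, 0) → (19, 14)) × (paths (19, 14) → (22, 17)) = C(33, 19) · C(6, 3) = 818809200 · 20 = 16376184000. Avoidance count = 51021117810 − 16376184000 = 34644933810.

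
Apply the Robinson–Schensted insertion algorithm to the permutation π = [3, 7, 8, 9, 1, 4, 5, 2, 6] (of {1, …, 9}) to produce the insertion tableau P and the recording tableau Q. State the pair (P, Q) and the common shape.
P = [1, 2, 5, 6] / [3, 4, 8, 9] / [7];  Q = [1, 2, 3, 4] / [5, 6, 7, 9] / [8];  common shape = (4, 4, 1)

Row-insert the values π_1, π_2, … into P one at a time, bumping the leftmost entry strictly greater than the inserted value down to the next row. The recording tableau Q records, in position (i, j), the step at which that cell was added to P.
  Insert 3 (step 1): P = [3];  Q = [1]
  Insert 7 (step 2): P = [3, 7];  Q = [1, 2]
  Insert 8 (step 3): P = [3, 7, 8];  Q = [1, 2, 3]
  Insert 9 (step 4): P = [3, 7, 8, 9];  Q = [1, 2, 3, 4]
  Insert 1 (step 5): P = [1, 7, 8, 9] / [3];  Q = [1, 2, 3, 4] / [5]
  Insert 4 (step 6): P = [1, 4, 8, 9] / [3, 7];  Q = [1, 2, 3, 4] / [5, 6]
  Insert 5 (step 7): P = [1, 4, 5, 9] / [3, 7, 8];  Q = [1, 2, 3, 4] / [5, 6, 7]
  Insert 2 (step 8): P = [1, 2, 5, 9] / [3, 4, 8] / [7];  Q = [1, 2, 3, 4] / [5, 6, 7] / [8]
  Insert 6 (step 9): P = [1, 2, 5, 6] / [3, 4, 8, 9] / [7];  Q = [1, 2, 3, 4] / [5, 6, 7, 9] / [8]
Final shape: (4, 4, 1).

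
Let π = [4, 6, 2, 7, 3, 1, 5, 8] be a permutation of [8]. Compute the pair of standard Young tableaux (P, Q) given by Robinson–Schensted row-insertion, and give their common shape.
P = [1, 3, 5, 8] / [2, 6, 7] / [4];  Q = [1, 2, 4, 8] / [3, 5, 7] / [6];  common shape = (4, 3, 1)

Row-insert the values π_1, π_2, … into P one at a time, bumping the leftmost entry strictly greater than the inserted value down to the next row. The recording tableau Q records, in position (i, j), the step at which that cell was added to P.
  Insert 4 (step 1): P = [4];  Q = [1]
  Insert 6 (step 2): P = [4, 6];  Q = [1, 2]
  Insert 2 (step 3): P = [2, 6] / [4];  Q = [1, 2] / [3]
  Insert 7 (step 4): P = [2, 6, 7] / [4];  Q = [1, 2, 4] / [3]
  Insert 3 (step 5): P = [2, 3, 7] / [4, 6];  Q = [1, 2, 4] / [3, 5]
  Insert 1 (step 6): P = [1, 3, 7] / [2, 6] / [4];  Q = [1, 2, 4] / [3, 5] / [6]
  Insert 5 (step 7): P = [1, 3, 5] / [2, 6, 7] / [4];  Q = [1, 2, 4] / [3, 5, 7] / [6]
  Insert 8 (step 8): P = [1, 3, 5, 8] / [2, 6, 7] / [4];  Q = [1, 2, 4, 8] / [3, 5, 7] / [6]
Final shape: (4, 3, 1).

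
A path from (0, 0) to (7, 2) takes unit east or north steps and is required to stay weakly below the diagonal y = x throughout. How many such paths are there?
Number of paths = 27

By the reflection principle (André's argument), the number of monotone paths to (7, 2) with n ≤ m that never go above y = x is C(9, 7) − C(9, 8) = 36 − 9 = 27.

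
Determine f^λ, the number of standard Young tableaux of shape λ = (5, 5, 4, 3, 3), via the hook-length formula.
# SYT of shape (5, 5, 4, 3, 3) = 34641750

Hook-length formula: f^λ = n! / Π hook(c), product over all cells c of the Young diagram. For λ = (5, 5, 4, 3, 3), n = 20 boxes. Hook lengths by row (left-to-right, top-to-bottom): [9, 8, 7, 4, 2]; [8, 7, 6, 3, 1]; [6, 5, 4, 1]; [4, 3, 2]; [3, 2, 1]. Product of hooks = 70230343680. So f^λ = 20! / 70230343680 = 2432902008176640000 / 70230343680 = 34641750.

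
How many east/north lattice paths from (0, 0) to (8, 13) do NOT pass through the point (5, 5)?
Number of paths = 161910

Total paths from (0, 0) to (8, 13): C(21, 8) = 203490. Paths through (5, 5): (paths (0, 0) → (5, 5)) × (paths (5, 5) → (8, 13)) = C(10, 5) · C(11, 3) = 252 · 165 = 41580. Avoidance count = 203490 − 41580 = 161910.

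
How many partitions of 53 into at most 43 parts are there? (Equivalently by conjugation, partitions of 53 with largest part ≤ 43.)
p(53, parts ≤ 43) = 329834

Use the recurrence p(n, m) = p(n, m−1) + p(n−m, m): either the largest part is < m (count p(n, m−1)) or the largest part is exactly m (remove one copy of m, count p(n−m, m)). With p(0, ·) = 1 this gives p(53, parts ≤ 43) = 329834. (By conjugating Young diagrams, this also counts partitions of 53 into at most 43 parts.)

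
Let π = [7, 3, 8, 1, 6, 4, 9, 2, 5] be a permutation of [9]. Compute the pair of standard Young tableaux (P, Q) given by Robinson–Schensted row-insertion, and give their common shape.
P = [1, 2, 5] / [3, 4, 9] / [6, 8] / [7];  Q = [1, 3, 7] / [2, 5, 9] / [4, 6] / [8];  common shape = (3, 3, 2, 1)

Row-insert the values π_1, π_2, … into P one at a time, bumping the leftmost entry strictly greater than the inserted value down to the next row. The recording tableau Q records, in position (i, j), the step at which that cell was added to P.
  Insert 7 (step 1): P = [7];  Q = [1]
  Insert 3 (step 2): P = [3] / [7];  Q = [1] / [2]
  Insert 8 (step 3): P = [3, 8] / [7];  Q = [1, 3] / [2]
  Insert 1 (step 4): P = [1, 8] / [3] / [7];  Q = [1, 3] / [2] / [4]
  Insert 6 (step 5): P = [1, 6] / [3, 8] / [7];  Q = [1, 3] / [2, 5] / [4]
  Insert 4 (step 6): P = [1, 4] / [3, 6] / [7, 8];  Q = [1, 3] / [2, 5] / [4, 6]
  Insert 9 (step 7): P = [1, 4, 9] / [3, 6] / [7, 8];  Q = [1, 3, 7] / [2, 5] / [4, 6]
  Insert 2 (step 8): P = [1, 2, 9] / [3, 4] / [6, 8] / [7];  Q = [1, 3, 7] / [2, 5] / [4, 6] / [8]
  Insert 5 (step 9): P = [1, 2, 5] / [3, 4, 9] / [6, 8] / [7];  Q = [1, 3, 7] / [2, 5, 9] / [4, 6] / [8]
Final shape: (3, 3, 2, 1).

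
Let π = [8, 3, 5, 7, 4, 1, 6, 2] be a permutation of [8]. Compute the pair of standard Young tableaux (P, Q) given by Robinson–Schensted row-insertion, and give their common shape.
P = [1, 2, 6] / [3, 4] / [5, 7] / [8];  Q = [1, 3, 4] / [2, 7] / [5, 8] / [6];  common shape = (3, 2, 2, 1)

Row-insert the values π_1, π_2, … into P one at a time, bumping the leftmost entry strictly greater than the inserted value down to the next row. The recording tableau Q records, in position (i, j), the step at which that cell was added to P.
  Insert 8 (step 1): P = [8];  Q = [1]
  Insert 3 (step 2): P = [3] / [8];  Q = [1] / [2]
  Insert 5 (step 3): P = [3, 5] / [8];  Q = [1, 3] / [2]
  Insert 7 (step 4): P = [3, 5, 7] / [8];  Q = [1, 3, 4] / [2]
  Insert 4 (step 5): P = [3, 4, 7] / [5] / [8];  Q = [1, 3, 4] / [2] / [5]
  Insert 1 (step 6): P = [1, 4, 7] / [3] / [5] / [8];  Q = [1, 3, 4] / [2] / [5] / [6]
  Insert 6 (step 7): P = [1, 4, 6] / [3, 7] / [5] / [8];  Q = [1, 3, 4] / [2, 7] / [5] / [6]
  Insert 2 (step 8): P = [1, 2, 6] / [3, 4] / [5, 7] / [8];  Q = [1, 3, 4] / [2, 7] / [5, 8] / [6]
Final shape: (3, 2, 2, 1).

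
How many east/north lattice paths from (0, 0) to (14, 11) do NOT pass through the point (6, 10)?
Number of paths = 4385328

Total paths from (0, 0) to (14, 11): C(25, 14) = 4457400. Paths through (6, 10): (paths (0, 0) → (6, 10)) × (paths (6, 10) → (14, 11)) = C(16, 6) · C(9, 8) = 8008 · 9 = 72072. Avoidance count = 4457400 − 72072 = 4385328.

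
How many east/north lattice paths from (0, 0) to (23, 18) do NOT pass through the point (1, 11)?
Number of paths = 202093911240

Total paths from (0, 0) to (23, 18): C(41, 23) = 202112640600. Paths through (1, 11): (paths (0, 0) → (1, 11)) × (paths (1, 11) → (23, 18)) = C(12, 1) · C(29, 22) = 12 · 1560780 = 18729360. Avoidance count = 202112640600 − 18729360 = 202093911240.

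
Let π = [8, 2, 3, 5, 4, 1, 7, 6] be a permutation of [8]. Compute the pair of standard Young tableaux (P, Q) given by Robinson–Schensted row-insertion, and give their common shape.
P = [1, 3, 4, 6] / [2, 7] / [5] / [8];  Q = [1, 3, 4, 7] / [2, 8] / [5] / [6];  common shape = (4, 2, 1, 1)

Row-insert the values π_1, π_2, … into P one at a time, bumping the leftmost entry strictly greater than the inserted value down to the next row. The recording tableau Q records, in position (i, j), the step at which that cell was added to P.
  Insert 8 (step 1): P = [8];  Q = [1]
  Insert 2 (step 2): P = [2] / [8];  Q = [1] / [2]
  Insert 3 (step 3): P = [2, 3] / [8];  Q = [1, 3] / [2]
  Insert 5 (step 4): P = [2, 3, 5] / [8];  Q = [1, 3, 4] / [2]
  Insert 4 (step 5): P = [2, 3, 4] / [5] / [8];  Q = [1, 3, 4] / [2] / [5]
  Insert 1 (step 6): P = [1, 3, 4] / [2] / [5] / [8];  Q = [1, 3, 4] / [2] / [5] / [6]
  Insert 7 (step 7): P = [1, 3, 4, 7] / [2] / [5] / [8];  Q = [1, 3, 4, 7] / [2] / [5] / [6]
  Insert 6 (step 8): P = [1, 3, 4, 6] / [2, 7] / [5] / [8];  Q = [1, 3, 4, 7] / [2, 8] / [5] / [6]
Final shape: (4, 2, 1, 1).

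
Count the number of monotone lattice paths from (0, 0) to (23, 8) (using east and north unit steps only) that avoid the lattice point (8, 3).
Number of paths = 5330565

Total paths from (0, 0) to (23, 8): C(31, 23) = 7888725. Paths through (8, 3): (paths (0, 0) → (8, 3)) × (paths (8, 3) → (23, 8)) = C(11, 8) · C(20, 15) = 165 · 15504 = 2558160. Avoidance count = 7888725 − 2558160 = 5330565.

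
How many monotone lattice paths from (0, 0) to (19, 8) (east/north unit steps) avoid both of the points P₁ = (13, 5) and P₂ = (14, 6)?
Number of paths = 1046259

Inclusion–exclusion. Total paths: C(27, 19) = 2220075. Through P₁: C(18, 13)·C(9, 6) = 719712. Through P₂: C(20, 14)·C(7, 5) = 813960. Since P₁ is strictly southwest of P₂, a monotone path through both must visit P₁ then P₂; paths through both = C(18, 13)·C(2, 1)·C(7, 5) = 359856. Avoid both = 2220075 − 719712 − 813960 + 359856 = 1046259.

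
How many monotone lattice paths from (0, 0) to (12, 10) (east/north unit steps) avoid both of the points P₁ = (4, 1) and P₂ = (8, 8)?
Number of paths = 356796

Inclusion–exclusion. Total paths: C(22, 12) = 646646. Through P₁: C(5, 4)·C(17, 8) = 121550. Through P₂: C(16, 8)·C(6, 4) = 193050. Since P₁ is strictly southwest of P₂, a monotone path through both must visit P₁ then P₂; paths through both = C(5, 4)·C(11, 4)·C(6, 4) = 24750. Avoid both = 646646 − 121550 − 193050 + 24750 = 356796.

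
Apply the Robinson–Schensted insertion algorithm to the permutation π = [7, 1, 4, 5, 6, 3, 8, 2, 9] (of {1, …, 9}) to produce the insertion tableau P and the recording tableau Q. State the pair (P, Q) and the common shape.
P = [1, 2, 5, 6, 8, 9] / [3] / [4] / [7];  Q = [1, 3, 4, 5, 7, 9] / [2] / [6] / [8];  common shape = (6, 1, 1, 1)

Row-insert the values π_1, π_2, … into P one at a time, bumping the leftmost entry strictly greater than the inserted value down to the next row. The recording tableau Q records, in position (i, j), the step at which that cell was added to P.
  Insert 7 (step 1): P = [7];  Q = [1]
  Insert 1 (step 2): P = [1] / [7];  Q = [1] / [2]
  Insert 4 (step 3): P = [1, 4] / [7];  Q = [1, 3] / [2]
  Insert 5 (step 4): P = [1, 4, 5] / [7];  Q = [1, 3, 4] / [2]
  Insert 6 (step 5): P = [1, 4, 5, 6] / [7];  Q = [1, 3, 4, 5] / [2]
  Insert 3 (step 6): P = [1, 3, 5, 6] / [4] / [7];  Q = [1, 3, 4, 5] / [2] / [6]
  Insert 8 (step 7): P = [1, 3, 5, 6, 8] / [4] / [7];  Q = [1, 3, 4, 5, 7] / [2] / [6]
  Insert 2 (step 8): P = [1, 2, 5, 6, 8] / [3] / [4] / [7];  Q = [1, 3, 4, 5, 7] / [2] / [6] / [8]
  Insert 9 (step 9): P = [1, 2, 5, 6, 8, 9] / [3] / [4] / [7];  Q = [1, 3, 4, 5, 7, 9] / [2] / [6] / [8]
Final shape: (6, 1, 1, 1).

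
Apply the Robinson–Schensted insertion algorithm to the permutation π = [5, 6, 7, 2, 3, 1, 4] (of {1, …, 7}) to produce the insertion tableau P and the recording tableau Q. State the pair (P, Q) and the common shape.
P = [1, 3, 4] / [2, 6, 7] / [5];  Q = [1, 2, 3] / [4, 5, 7] / [6];  common shape = (3, 3, 1)

Row-insert the values π_1, π_2, … into P one at a time, bumping the leftmost entry strictly greater than the inserted value down to the next row. The recording tableau Q records, in position (i, j), the step at which that cell was added to P.
  Insert 5 (step 1): P = [5];  Q = [1]
  Insert 6 (step 2): P = [5, 6];  Q = [1, 2]
  Insert 7 (step 3): P = [5, 6, 7];  Q = [1, 2, 3]
  Insert 2 (step 4): P = [2, 6, 7] / [5];  Q = [1, 2, 3] / [4]
  Insert 3 (step 5): P = [2, 3, 7] / [5, 6];  Q = [1, 2, 3] / [4, 5]
  Insert 1 (step 6): P = [1, 3, 7] / [2, 6] / [5];  Q = [1, 2, 3] / [4, 5] / [6]
  Insert 4 (step 7): P = [1, 3, 4] / [2, 6, 7] / [5];  Q = [1, 2, 3] / [4, 5, 7] / [6]
Final shape: (3, 3, 1).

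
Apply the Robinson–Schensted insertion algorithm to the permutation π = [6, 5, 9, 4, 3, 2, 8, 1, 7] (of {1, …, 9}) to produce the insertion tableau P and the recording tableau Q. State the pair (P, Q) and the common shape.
P = [1, 7] / [2, 8] / [3, 9] / [4] / [5] / [6];  Q = [1, 3] / [2, 7] / [4, 9] / [5] / [6] / [8];  common shape = (2, 2, 2, 1, 1, 1)

Row-insert the values π_1, π_2, … into P one at a time, bumping the leftmost entry strictly greater than the inserted value down to the next row. The recording tableau Q records, in position (i, j), the step at which that cell was added to P.
  Insert 6 (step 1): P = [6];  Q = [1]
  Insert 5 (step 2): P = [5] / [6];  Q = [1] / [2]
  Insert 9 (step 3): P = [5, 9] / [6];  Q = [1, 3] / [2]
  Insert 4 (step 4): P = [4, 9] / [5] / [6];  Q = [1, 3] / [2] / [4]
  Insert 3 (step 5): P = [3, 9] / [4] / [5] / [6];  Q = [1, 3] / [2] / [4] / [5]
  Insert 2 (step 6): P = [2, 9] / [3] / [4] / [5] / [6];  Q = [1, 3] / [2] / [4] / [5] / [6]
  Insert 8 (step 7): P = [2, 8] / [3, 9] / [4] / [5] / [6];  Q = [1, 3] / [2, 7] / [4] / [5] / [6]
  Insert 1 (step 8): P = [1, 8] / [2, 9] / [3] / [4] / [5] / [6];  Q = [1, 3] / [2, 7] / [4] / [5] / [6] / [8]
  Insert 7 (step 9): P = [1, 7] / [2, 8] / [3, 9] / [4] / [5] / [6];  Q = [1, 3] / [2, 7] / [4, 9] / [5] / [6] / [8]
Final shape: (2, 2, 2, 1, 1, 1).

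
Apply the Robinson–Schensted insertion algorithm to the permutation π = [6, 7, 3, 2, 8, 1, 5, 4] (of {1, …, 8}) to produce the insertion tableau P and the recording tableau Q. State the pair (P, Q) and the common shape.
P = [1, 4, 8] / [2, 5] / [3, 7] / [6];  Q = [1, 2, 5] / [3, 7] / [4, 8] / [6];  common shape = (3, 2, 2, 1)

Row-insert the values π_1, π_2, … into P one at a time, bumping the leftmost entry strictly greater than the inserted value down to the next row. The recording tableau Q records, in position (i, j), the step at which that cell was added to P.
  Insert 6 (step 1): P = [6];  Q = [1]
  Insert 7 (step 2): P = [6, 7];  Q = [1, 2]
  Insert 3 (step 3): P = [3, 7] / [6];  Q = [1, 2] / [3]
  Insert 2 (step 4): P = [2, 7] / [3] / [6];  Q = [1, 2] / [3] / [4]
  Insert 8 (step 5): P = [2, 7, 8] / [3] / [6];  Q = [1, 2, 5] / [3] / [4]
  Insert 1 (step 6): P = [1, 7, 8] / [2] / [3] / [6];  Q = [1, 2, 5] / [3] / [4] / [6]
  Insert 5 (step 7): P = [1, 5, 8] / [2, 7] / [3] / [6];  Q = [1, 2, 5] / [3, 7] / [4] / [6]
  Insert 4 (step 8): P = [1, 4, 8] / [2, 5] / [3, 7] / [6];  Q = [1, 2, 5] / [3, 7] / [4, 8] / [6]
Final shape: (3, 2, 2, 1).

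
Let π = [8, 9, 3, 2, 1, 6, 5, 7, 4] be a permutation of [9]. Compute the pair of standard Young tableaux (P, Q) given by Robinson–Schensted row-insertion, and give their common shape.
P = [1, 4, 7] / [2, 5] / [3, 6] / [8, 9];  Q = [1, 2, 8] / [3, 6] / [4, 7] / [5, 9];  common shape = (3, 2, 2, 2)

Row-insert the values π_1, π_2, … into P one at a time, bumping the leftmost entry strictly greater than the inserted value down to the next row. The recording tableau Q records, in position (i, j), the step at which that cell was added to P.
  Insert 8 (step 1): P = [8];  Q = [1]
  Insert 9 (step 2): P = [8, 9];  Q = [1, 2]
  Insert 3 (step 3): P = [3, 9] / [8];  Q = [1, 2] / [3]
  Insert 2 (step 4): P = [2, 9] / [3] / [8];  Q = [1, 2] / [3] / [4]
  Insert 1 (step 5): P = [1, 9] / [2] / [3] / [8];  Q = [1, 2] / [3] / [4] / [5]
  Insert 6 (step 6): P = [1, 6] / [2, 9] / [3] / [8];  Q = [1, 2] / [3, 6] / [4] / [5]
  Insert 5 (step 7): P = [1, 5] / [2, 6] / [3, 9] / [8];  Q = [1, 2] / [3, 6] / [4, 7] / [5]
  Insert 7 (step 8): P = [1, 5, 7] / [2, 6] / [3, 9] / [8];  Q = [1, 2, 8] / [3, 6] / [4, 7] / [5]
  Insert 4 (step 9): P = [1, 4, 7] / [2, 5] / [3, 6] / [8, 9];  Q = [1, 2, 8] / [3, 6] / [4, 7] / [5, 9]
Final shape: (3, 2, 2, 2).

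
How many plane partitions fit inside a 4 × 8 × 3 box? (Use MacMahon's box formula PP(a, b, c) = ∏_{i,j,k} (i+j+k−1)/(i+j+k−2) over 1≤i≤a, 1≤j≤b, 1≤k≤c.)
PP(4, 8, 3) = 4723719

Evaluate the triple product over i = 1..4, j = 1..8, k = 1..3. The factors are (2/1) · (3/2) · (4/3) · (3/2) · (4/3) · (5/4) · (4/3) · (5/4) · … (96 factors total). The numerators and denominators telescope so the product is an integer; carrying out the multiplication exactly gives PP(4, 8, 3) = 4723719.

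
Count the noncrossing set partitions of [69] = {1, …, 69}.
C_69 = 337485502510215975556783793455058624700

These noncrossing partitions are counted by the Catalan number C_n = (1/(n + 1)) · C(2n, n). For n = 69: C_69 = (1/70) · C(138, 69) = 23623985175715118288974865541854103729000/70 = 337485502510215975556783793455058624700.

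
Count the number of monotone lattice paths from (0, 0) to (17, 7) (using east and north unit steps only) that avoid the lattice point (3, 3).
Number of paths = 284904

Total paths from (0, 0) to (17, 7): C(24, 17) = 346104. Paths through (3, 3): (paths (0, 0) → (3, 3)) × (paths (3, 3) → (17, 7)) = C(6, 3) · C(18, 14) = 20 · 3060 = 61200. Avoidance count = 346104 − 61200 = 284904.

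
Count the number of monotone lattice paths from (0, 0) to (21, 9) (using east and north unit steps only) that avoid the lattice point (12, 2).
Number of paths = 13266110

Total paths from (0, 0) to (21, 9): C(30, 21) = 14307150. Paths through (12, 2): (paths (0, 0) → (12, 2)) × (paths (12, 2) → (21, 9)) = C(14, 12) · C(16, 9) = 91 · 11440 = 1041040. Avoidance count = 14307150 − 1041040 = 13266110.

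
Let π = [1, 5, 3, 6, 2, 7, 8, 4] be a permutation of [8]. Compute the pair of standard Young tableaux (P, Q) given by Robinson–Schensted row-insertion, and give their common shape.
P = [1, 2, 4, 7, 8] / [3, 6] / [5];  Q = [1, 2, 4, 6, 7] / [3, 8] / [5];  common shape = (5, 2, 1)

Row-insert the values π_1, π_2, … into P one at a time, bumping the leftmost entry strictly greater than the inserted value down to the next row. The recording tableau Q records, in position (i, j), the step at which that cell was added to P.
  Insert 1 (step 1): P = [1];  Q = [1]
  Insert 5 (step 2): P = [1, 5];  Q = [1, 2]
  Insert 3 (step 3): P = [1, 3] / [5];  Q = [1, 2] / [3]
  Insert 6 (step 4): P = [1, 3, 6] / [5];  Q = [1, 2, 4] / [3]
  Insert 2 (step 5): P = [1, 2, 6] / [3] / [5];  Q = [1, 2, 4] / [3] / [5]
  Insert 7 (step 6): P = [1, 2, 6, 7] / [3] / [5];  Q = [1, 2, 4, 6] / [3] / [5]
  Insert 8 (step 7): P = [1, 2, 6, 7, 8] / [3] / [5];  Q = [1, 2, 4, 6, 7] / [3] / [5]
  Insert 4 (step 8): P = [1, 2, 4, 7, 8] / [3, 6] / [5];  Q = [1, 2, 4, 6, 7] / [3, 8] / [5]
Final shape: (5, 2, 1).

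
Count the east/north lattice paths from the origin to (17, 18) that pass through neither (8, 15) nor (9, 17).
Number of paths = 4414816098

Inclusion–exclusion. Total paths: C(35, 17) = 4537567650. Through P₁: C(23, 8)·C(12, 9) = 107869080. Through P₂: C(26, 9)·C(9, 8) = 28120950. Since P₁ is strictly southwest of P₂, a monotone path through both must visit P₁ then P₂; paths through both = C(23, 8)·C(3, 1)·C(9, 8) = 13238478. Avoid both = 4537567650 − 107869080 − 28120950 + 13238478 = 4414816098.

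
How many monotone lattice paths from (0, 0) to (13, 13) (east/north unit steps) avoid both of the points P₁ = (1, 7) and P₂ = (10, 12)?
Number of paths = 7729568

Inclusion–exclusion. Total paths: C(26, 13) = 10400600. Through P₁: C(8, 1)·C(18, 12) = 148512. Through P₂: C(22, 10)·C(4, 3) = 2586584. Since P₁ is strictly southwest of P₂, a monotone path through both must visit P₁ then P₂; paths through both = C(8, 1)·C(14, 9)·C(4, 3) = 64064. Avoid both = 10400600 − 148512 − 2586584 + 64064 = 7729568.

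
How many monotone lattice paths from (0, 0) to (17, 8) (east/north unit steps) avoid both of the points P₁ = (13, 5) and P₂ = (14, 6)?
Number of paths = 565455

Inclusion–exclusion. Total paths: C(25, 17) = 1081575. Through P₁: C(18, 13)·C(7, 4) = 299880. Through P₂: C(20, 14)·C(5, 3) = 387600. Since P₁ is strictly southwest of P₂, a monotone path through both must visit P₁ then P₂; paths through both = C(18, 13)·C(2, 1)·C(5, 3) = 171360. Avoid both = 1081575 − 299880 − 387600 + 171360 = 565455.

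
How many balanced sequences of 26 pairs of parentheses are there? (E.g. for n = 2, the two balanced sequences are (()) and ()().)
C_26 = 18367353072152

These balanced parentheses are counted by the Catalan number C_n = (1/(n + 1)) · C(2n, n). For n = 26: C_26 = (1/27) · C(52, 26) = 495918532948104/27 = 18367353072152.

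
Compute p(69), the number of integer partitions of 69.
p(69) = 3554345

Compute p(n) via the recurrence p(n, m) = p(n, m−1) + p(n−m, m), where p(n, m) counts partitions of n with all parts ≤ m and p(n) = p(n, n). The base cases are p(0, m) = 1 and p(n, 0) = 0 for n > 0. Filling the table yields p(69) = 3554345. (Euler's pentagonal recurrence is an alternative.)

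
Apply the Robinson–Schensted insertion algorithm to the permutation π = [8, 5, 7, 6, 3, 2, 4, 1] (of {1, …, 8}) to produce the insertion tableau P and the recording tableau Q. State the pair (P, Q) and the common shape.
P = [1, 4] / [2, 6] / [3] / [5] / [7] / [8];  Q = [1, 3] / [2, 7] / [4] / [5] / [6] / [8];  common shape = (2, 2, 1, 1, 1, 1)

Row-insert the values π_1, π_2, … into P one at a time, bumping the leftmost entry strictly greater than the inserted value down to the next row. The recording tableau Q records, in position (i, j), the step at which that cell was added to P.
  Insert 8 (step 1): P = [8];  Q = [1]
  Insert 5 (step 2): P = [5] / [8];  Q = [1] / [2]
  Insert 7 (step 3): P = [5, 7] / [8];  Q = [1, 3] / [2]
  Insert 6 (step 4): P = [5, 6] / [7] / [8];  Q = [1, 3] / [2] / [4]
  Insert 3 (step 5): P = [3, 6] / [5] / [7] / [8];  Q = [1, 3] / [2] / [4] / [5]
  Insert 2 (step 6): P = [2, 6] / [3] / [5] / [7] / [8];  Q = [1, 3] / [2] / [4] / [5] / [6]
  Insert 4 (step 7): P = [2, 4] / [3, 6] / [5] / [7] / [8];  Q = [1, 3] / [2, 7] / [4] / [5] / [6]
  Insert 1 (step 8): P = [1, 4] / [2, 6] / [3] / [5] / [7] / [8];  Q = [1, 3] / [2, 7] / [4] / [5] / [6] / [8]
Final shape: (2, 2, 1, 1, 1, 1).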